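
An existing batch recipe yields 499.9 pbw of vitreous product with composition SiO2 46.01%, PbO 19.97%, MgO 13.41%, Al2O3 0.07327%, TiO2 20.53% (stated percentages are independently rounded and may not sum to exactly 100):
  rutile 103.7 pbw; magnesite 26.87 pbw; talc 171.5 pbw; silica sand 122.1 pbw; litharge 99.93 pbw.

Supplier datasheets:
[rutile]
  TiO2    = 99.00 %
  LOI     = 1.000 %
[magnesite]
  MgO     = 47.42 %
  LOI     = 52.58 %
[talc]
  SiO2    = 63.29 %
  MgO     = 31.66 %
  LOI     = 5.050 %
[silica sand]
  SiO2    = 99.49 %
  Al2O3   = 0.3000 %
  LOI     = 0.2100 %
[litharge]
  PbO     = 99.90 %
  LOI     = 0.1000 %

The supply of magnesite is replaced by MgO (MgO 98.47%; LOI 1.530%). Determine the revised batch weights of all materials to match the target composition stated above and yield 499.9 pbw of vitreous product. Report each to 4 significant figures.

Working values are printed, rounded to four significant digits, at each printed step — all internal work maintains exact precision throughout — every reported value is rounded a single time. Derived quantities (totals, LOI, yield, five oxide percentages, net glass mass) are computed using the weight values on 499.9 pbw of glass in full float precision as they appear in the problem or answer text.
Oxide-by-oxide targets in 499.9 pbw vitreous product:
  SiO2: 46.01% × 499.9 = 230.0 pbw
  PbO: 19.97% × 499.9 = 99.83 pbw
  MgO: 13.41% × 499.9 = 67.04 pbw
  Al2O3: 0.07327% × 499.9 = 0.3663 pbw
  TiO2: 20.53% × 499.9 = 102.6 pbw
Oxide-by-oxide audit using the reported weights, on the stated basis (every target is met by its sum within answer rounding):
  SiO2: 171.5·0.6329 + 122.1·0.9949 = 230.0 pbw (target 230.0 pbw)
  PbO: 99.93·0.9990 = 99.83 pbw (target 99.83 pbw)
  MgO: 12.94·0.9847 + 171.5·0.3166 = 67.04 pbw (target 67.04 pbw)
  Al2O3: 122.1·0.003000 = 0.3663 pbw (target 0.3663 pbw)
  TiO2: 103.7·0.9900 = 102.7 pbw (target 102.6 pbw)
Glass-mass sanity pass: total batch − LOI = 499.9 pbw (the targets, summed, come to 499.9 pbw; the stated basis being 499.9 pbw — any gap is answer rounding).
Summing the batch: Σ batch = 510.2 pbw; LOI removed, Σ of batch·LOI: 10.25 pbw; yield = glass ÷ total batch = 97.99%.

Revised batch per 499.9 pbw vitreous product:
  rutile: 103.7 pbw
  MgO: 12.94 pbw
  talc: 171.5 pbw
  silica sand: 122.1 pbw
  litharge: 99.93 pbw
Total batch = 510.2 pbw; LOI loss = 10.25 pbw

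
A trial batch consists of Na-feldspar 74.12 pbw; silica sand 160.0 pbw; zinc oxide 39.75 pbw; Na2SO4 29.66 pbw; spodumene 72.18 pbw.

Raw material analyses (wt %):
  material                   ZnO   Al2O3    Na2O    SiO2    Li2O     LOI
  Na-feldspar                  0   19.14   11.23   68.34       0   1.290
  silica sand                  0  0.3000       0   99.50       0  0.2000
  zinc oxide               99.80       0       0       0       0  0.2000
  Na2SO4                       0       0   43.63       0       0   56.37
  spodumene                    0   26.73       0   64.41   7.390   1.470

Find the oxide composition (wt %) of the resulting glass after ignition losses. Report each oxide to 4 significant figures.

Each numeric step holds full precision through the solve — intermediates are printed (rounded to four significant figures) across the worked steps. Each reported value takes exactly one rounding. All derived quantities (totals, LOI, net glass mass, yield, the five compositions) are recomputed starting from the weights for 356.6 pbw of glass in exact precision exactly as shown in the problem or answer text.
Oxide-by-oxide delivered mass:
  ZnO: 39.75·0.9980 = 39.67 pbw
  Al2O3: 74.12·0.1914 + 160.0·0.003000 + 72.18·0.2673 = 33.96 pbw
  Na2O: 74.12·0.1123 + 29.66·0.4363 = 21.26 pbw
  SiO2: 74.12·0.6834 + 160.0·0.9950 + 72.18·0.6441 = 256.3 pbw
  Li2O: 72.18·0.07390 = 5.334 pbw
LOI: 74.12·0.01290 + 160.0·0.002000 + 39.75·0.002000 + 29.66·0.5637 + 72.18·0.01470 = 19.14 pbw
Glass mass = batch − LOI = 375.7 − 19.14 = 356.6 pbw (consistent with Σ oxide mass)
oxide / glass × 100 gives the wt %

Glass mass = 356.6 pbw (batch 375.7 − LOI 19.14).
Composition: ZnO 11.13%, Al2O3 9.524%, Na2O 5.964%, SiO2 71.89%, Li2O 1.496%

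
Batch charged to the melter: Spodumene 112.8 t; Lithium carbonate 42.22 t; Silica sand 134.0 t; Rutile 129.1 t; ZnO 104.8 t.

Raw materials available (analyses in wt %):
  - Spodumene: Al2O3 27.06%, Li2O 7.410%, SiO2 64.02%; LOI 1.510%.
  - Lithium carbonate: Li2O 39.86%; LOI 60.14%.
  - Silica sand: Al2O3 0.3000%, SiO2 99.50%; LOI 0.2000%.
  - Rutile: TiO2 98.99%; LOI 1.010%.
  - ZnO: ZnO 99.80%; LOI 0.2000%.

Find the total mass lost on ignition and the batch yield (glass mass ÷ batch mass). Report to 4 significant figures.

The whole derivation keeps exact precision throughout — the intermediate values appear (rounded to 4 significant digits) in the printout — each reported figure is rounded just once. The derived quantities, which include ignition loss, the yield, net glass mass, five oxide percentages, the totals, are recomputed at exact precision, as set out in the question or the answer, from the batch weights for 494.0 t of glass.
Each material's LOI contribution:
  Spodumene: 112.8 × 0.01510 = 1.703 t
  Lithium carbonate: 42.22 × 0.6014 = 25.39 t
  Silica sand: 134.0 × 0.002000 = 0.2680 t
  Rutile: 129.1 × 0.01010 = 1.304 t
  ZnO: 104.8 × 0.002000 = 0.2096 t
Total LOI = 28.88 t
Glass = batch − LOI = 522.9 − 28.88 = 494.0 t

LOI loss = 28.88 t; glass = 494.0 t; yield = 94.48%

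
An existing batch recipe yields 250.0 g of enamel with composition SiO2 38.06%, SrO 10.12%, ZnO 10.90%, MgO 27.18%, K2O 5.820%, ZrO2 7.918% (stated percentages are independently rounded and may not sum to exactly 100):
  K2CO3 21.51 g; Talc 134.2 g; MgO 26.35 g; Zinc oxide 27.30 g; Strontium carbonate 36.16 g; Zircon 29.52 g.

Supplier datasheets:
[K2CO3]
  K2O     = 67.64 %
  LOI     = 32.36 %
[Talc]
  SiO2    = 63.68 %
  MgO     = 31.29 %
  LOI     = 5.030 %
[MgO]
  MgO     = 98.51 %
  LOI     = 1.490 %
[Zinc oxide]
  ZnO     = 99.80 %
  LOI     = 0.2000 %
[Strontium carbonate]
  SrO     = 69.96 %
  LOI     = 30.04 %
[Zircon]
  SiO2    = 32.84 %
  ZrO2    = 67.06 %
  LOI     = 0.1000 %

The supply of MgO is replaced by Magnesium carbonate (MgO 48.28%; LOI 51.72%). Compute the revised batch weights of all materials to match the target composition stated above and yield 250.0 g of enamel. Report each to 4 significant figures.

Revised batch per 250.0 g enamel:
  K2CO3: 21.51 g
  Talc: 134.2 g
  Magnesium carbonate: 53.77 g
  Zinc oxide: 27.30 g
  Strontium carbonate: 36.16 g
  Zircon: 29.52 g
Total batch = 302.5 g; LOI loss = 52.47 g

In-progress results are shown rounded to four significant figures on the page — the working math runs at full precision from start to finish. Every reported number includes exactly one rounding. Derived quantities are computed from the weighed amounts at 250.0 g of glass in exact precision (six oxide percentages, net glass mass, the yield, ignition loss, totals), as given in question or answer.
Oxide-by-oxide targets in 250.0 g enamel:
  SiO2: 38.06% × 250.0 = 95.15 g
  SrO: 10.12% × 250.0 = 25.30 g
  ZnO: 10.90% × 250.0 = 27.25 g
  MgO: 27.18% × 250.0 = 67.95 g
  K2O: 5.820% × 250.0 = 14.55 g
  ZrO2: 7.918% × 250.0 = 19.80 g
Verifying the oxide balance working from each reported weight, against the basis in use (target by target, the sums agree modulo rounding of the values):
  SiO2: 134.2·0.6368 + 29.52·0.3284 = 95.15 g (target 95.15 g)
  SrO: 36.16·0.6996 = 25.30 g (target 25.30 g)
  ZnO: 27.30·0.9980 = 27.25 g (target 27.25 g)
  MgO: 134.2·0.3129 + 53.77·0.4828 = 67.95 g (target 67.95 g)
  K2O: 21.51·0.6764 = 14.55 g (target 14.55 g)
  ZrO2: 29.52·0.6706 = 19.80 g (target 19.80 g)
Glass-mass bookkeeping: whole batch net of LOI = 250.0 g (targets for the oxides total 250.0 g; basis as stated: 250.0 g — differing by rounding only).
Total batch = Σ batch = 302.5 g; the LOI term Σ batch·LOI equals 52.47 g; the yield ratio, glass ÷ batch: 82.65%.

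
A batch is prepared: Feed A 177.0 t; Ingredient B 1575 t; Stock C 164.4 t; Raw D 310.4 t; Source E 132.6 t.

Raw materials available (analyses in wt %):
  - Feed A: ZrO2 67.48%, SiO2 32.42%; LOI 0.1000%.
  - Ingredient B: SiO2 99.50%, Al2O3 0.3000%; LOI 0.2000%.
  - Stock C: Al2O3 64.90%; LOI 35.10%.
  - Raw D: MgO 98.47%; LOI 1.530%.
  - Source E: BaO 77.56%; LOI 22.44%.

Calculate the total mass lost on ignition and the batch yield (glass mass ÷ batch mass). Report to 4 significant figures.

LOI loss = 95.54 t; glass = 2264 t; yield = 95.95%

In-progress results are shown rounded off to 4 significant figures alongside each step — every computation carries full float precision in every operation; each reported number takes just one rounding; the derived quantities, which include ignition loss, net glass mass, the five compositions, yield, totals, are carried at full float precision, as quoted within either problem or answer, using the weight values for 2264 t of glass.
Per-material ignition loss:
  Feed A: 177.0 × 0.001000 = 0.1770 t
  Ingredient B: 1575 × 0.002000 = 3.150 t
  Stock C: 164.4 × 0.3510 = 57.70 t
  Raw D: 310.4 × 0.01530 = 4.749 t
  Source E: 132.6 × 0.2244 = 29.76 t
Total LOI = 95.54 t
Glass = batch − LOI = 2359 − 95.54 = 2264 t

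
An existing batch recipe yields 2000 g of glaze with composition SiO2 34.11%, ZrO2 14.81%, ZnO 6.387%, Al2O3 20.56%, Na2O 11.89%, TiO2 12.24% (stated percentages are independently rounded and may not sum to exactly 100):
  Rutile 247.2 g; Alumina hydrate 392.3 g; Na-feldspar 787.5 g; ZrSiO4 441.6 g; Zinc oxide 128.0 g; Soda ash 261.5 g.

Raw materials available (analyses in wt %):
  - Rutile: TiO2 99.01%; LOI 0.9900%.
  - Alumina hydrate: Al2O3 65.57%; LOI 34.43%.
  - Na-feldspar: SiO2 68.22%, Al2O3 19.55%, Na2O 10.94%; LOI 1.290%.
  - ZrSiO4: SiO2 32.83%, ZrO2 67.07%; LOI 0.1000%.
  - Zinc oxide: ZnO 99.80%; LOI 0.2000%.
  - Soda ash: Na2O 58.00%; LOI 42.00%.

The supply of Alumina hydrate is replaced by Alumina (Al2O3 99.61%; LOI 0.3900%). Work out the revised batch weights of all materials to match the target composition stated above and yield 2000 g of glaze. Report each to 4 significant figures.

Revised batch per 2000 g glaze:
  Rutile: 247.2 g
  Alumina: 258.3 g
  Na-feldspar: 787.5 g
  ZrSiO4: 441.6 g
  Zinc oxide: 128.0 g
  Soda ash: 261.5 g
Total batch = 2124 g; LOI loss = 124.1 g

Every computation runs at full precision all the way through — values along the way are shown, with 4-significant-figure rounding, between the steps — every reported figure includes exactly one rounding. The derived quantities, including the totals, LOI, six oxide percentages, glass mass, yield, are re-derived from the weighed amounts at 2000 g of glass in full float precision as set out in either problem or answer.
Target oxide masses per 2000 g glaze:
  SiO2: 34.11% × 2000 = 682.2 g
  ZrO2: 14.81% × 2000 = 296.2 g
  ZnO: 6.387% × 2000 = 127.7 g
  Al2O3: 20.56% × 2000 = 411.2 g
  Na2O: 11.89% × 2000 = 237.8 g
  TiO2: 12.24% × 2000 = 244.8 g
Oxide-by-oxide audit given the weights on record, on the stated basis (oxide sums agree with the targets inside rounding margins):
  SiO2: 787.5·0.6822 + 441.6·0.3283 = 682.2 g (target 682.2 g)
  ZrO2: 441.6·0.6707 = 296.2 g (target 296.2 g)
  ZnO: 128.0·0.9980 = 127.7 g (target 127.7 g)
  Al2O3: 258.3·0.9961 + 787.5·0.1955 = 411.2 g (target 411.2 g)
  Na2O: 787.5·0.1094 + 261.5·0.5800 = 237.8 g (target 237.8 g)
  TiO2: 247.2·0.9901 = 244.8 g (target 244.8 g)
Consistency of the glass mass: the batch minus its LOI: 2000 g (the Σ of target masses is 2000 g; versus the stated basis of 2000 g — gaps are rounding artifacts).
Batch grand total — Σ batch = 2124 g; Σ batch·LOI gives LOI loss = 124.1 g; the yield ratio, glass ÷ batch: 94.16%.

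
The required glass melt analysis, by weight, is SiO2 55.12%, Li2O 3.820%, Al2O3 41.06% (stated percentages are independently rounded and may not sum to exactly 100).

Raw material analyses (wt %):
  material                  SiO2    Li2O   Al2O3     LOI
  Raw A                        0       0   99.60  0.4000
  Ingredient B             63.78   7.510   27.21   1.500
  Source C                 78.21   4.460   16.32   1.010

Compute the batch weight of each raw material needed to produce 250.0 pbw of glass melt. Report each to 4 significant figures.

The intermediate values are shown (rounded to four significant figures) alongside each step. Each numeric step maintains full float precision from start to finish — a single rounding yields every reported figure; derived quantities, which include three oxide percentages, totals, ignition loss, glass mass, yield, are carried in exact precision, as set out in the problem or answer text, starting from the weights on 250.0 pbw of glass.
Oxide-by-oxide targets in 250.0 pbw glass melt:
  SiO2: 55.12% × 250.0 = 137.8 pbw
  Li2O: 3.820% × 250.0 = 9.550 pbw
  Al2O3: 41.06% × 250.0 = 102.6 pbw
Sums-versus-targets review on the weights just shown, versus the basis set out (summed amounts equal target values inside rounding margins):
  SiO2: 43.68·0.6378 + 140.6·0.7821 = 137.8 pbw (target 137.8 pbw)
  Li2O: 43.68·0.07510 + 140.6·0.04460 = 9.551 pbw (target 9.550 pbw)
  Al2O3: 68.10·0.9960 + 43.68·0.2721 + 140.6·0.1632 = 102.7 pbw (target 102.6 pbw)
Glass mass check: total charge less LOI = 250.0 pbw (the targets, summed, come to 250.0 pbw; with the basis standing at 250.0 pbw — differing by rounding only).
Adding the batch up: Σ batch = 252.4 pbw; ignition loss, Σ(batch × LOI) = 2.348 pbw; yield: glass divided by total = 99.07%.

Batch per 250.0 pbw glass melt:
  Raw A: 68.10 pbw
  Ingredient B: 43.68 pbw
  Source C: 140.6 pbw
Total batch = 252.4 pbw; LOI loss = 2.348 pbw; yield = 99.07%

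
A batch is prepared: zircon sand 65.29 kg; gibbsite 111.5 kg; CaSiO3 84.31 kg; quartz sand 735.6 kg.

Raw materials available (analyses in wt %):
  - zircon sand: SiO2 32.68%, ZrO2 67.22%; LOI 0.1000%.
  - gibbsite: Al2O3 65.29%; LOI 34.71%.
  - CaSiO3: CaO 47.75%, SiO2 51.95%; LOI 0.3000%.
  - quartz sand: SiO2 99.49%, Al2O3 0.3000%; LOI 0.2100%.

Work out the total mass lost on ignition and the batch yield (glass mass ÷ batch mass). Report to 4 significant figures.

LOI loss = 40.56 kg; glass = 956.1 kg; yield = 95.93%

Each numeric step maintains full float precision from first step to last; in-progress results are shown rounded off to 4 significant digits on the page — each reported number is rounded a single time; the derived quantities are carried at full precision (totals, ignition loss, net glass mass, yield, the four compositions) starting from the weights at 956.1 kg of glass, as they appear in the problem or the answer.
Material-by-material LOI:
  zircon sand: 65.29 × 0.001000 = 0.06529 kg
  gibbsite: 111.5 × 0.3471 = 38.70 kg
  CaSiO3: 84.31 × 0.003000 = 0.2529 kg
  quartz sand: 735.6 × 0.002100 = 1.545 kg
Total LOI = 40.56 kg
Glass = batch − LOI = 996.7 − 40.56 = 956.1 kg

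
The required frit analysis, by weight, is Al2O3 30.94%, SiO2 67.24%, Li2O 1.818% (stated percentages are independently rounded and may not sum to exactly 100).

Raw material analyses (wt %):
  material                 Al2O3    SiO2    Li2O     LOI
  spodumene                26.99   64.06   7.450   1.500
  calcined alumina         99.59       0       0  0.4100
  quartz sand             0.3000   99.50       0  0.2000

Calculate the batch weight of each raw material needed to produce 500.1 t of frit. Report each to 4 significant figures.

The intermediate values are displayed, rounded to 4 significant digits, in the printout — each numeric step holds exact precision from first step to last — a single rounding yields every reported number. All derived quantities are re-derived from the weighed amounts at 500.1 t of glass in exact precision (ignition loss, the three compositions, the totals, glass mass, the yield) exactly as printed in question or answer.
Oxide mass targets, per 500.1 t frit:
  Al2O3: 30.94% × 500.1 = 154.7 t
  SiO2: 67.24% × 500.1 = 336.3 t
  Li2O: 1.818% × 500.1 = 9.092 t
Oxide-by-oxide audit with the batch weights as given, versus the basis set out (target by target, the sums agree modulo rounding of the values):
  Al2O3: 122.0·0.2699 + 121.5·0.9959 + 259.4·0.003000 = 154.7 t (target 154.7 t)
  SiO2: 122.0·0.6406 + 259.4·0.9950 = 336.3 t (target 336.3 t)
  Li2O: 122.0·0.07450 = 9.089 t (target 9.092 t)
The glass-mass cross-check: batch Σ − ignition loss = 500.1 t (oxide target masses add up to 500.1 t; against the stated basis, 500.1 t — differing by rounding only).
Total batch = Σ batch = 502.9 t; the LOI term Σ batch·LOI equals 2.847 t; yield, glass over the total, = 99.43%.

Batch per 500.1 t frit:
  spodumene: 122.0 t
  calcined alumina: 121.5 t
  quartz sand: 259.4 t
Total batch = 502.9 t; LOI loss = 2.847 t; yield = 99.43%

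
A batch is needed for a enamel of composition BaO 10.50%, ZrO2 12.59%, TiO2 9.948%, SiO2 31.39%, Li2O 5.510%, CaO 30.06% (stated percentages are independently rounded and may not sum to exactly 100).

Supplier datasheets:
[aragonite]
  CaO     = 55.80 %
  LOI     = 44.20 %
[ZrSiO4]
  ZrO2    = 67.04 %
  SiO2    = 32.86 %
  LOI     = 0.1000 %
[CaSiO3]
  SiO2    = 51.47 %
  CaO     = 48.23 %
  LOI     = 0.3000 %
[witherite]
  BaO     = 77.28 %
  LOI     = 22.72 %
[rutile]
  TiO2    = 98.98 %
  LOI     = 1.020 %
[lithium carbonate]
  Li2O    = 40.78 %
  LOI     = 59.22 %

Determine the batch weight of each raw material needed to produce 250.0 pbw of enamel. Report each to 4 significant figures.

Batch per 250.0 pbw enamel:
  aragonite: 28.80 pbw
  ZrSiO4: 46.95 pbw
  CaSiO3: 122.5 pbw
  witherite: 33.97 pbw
  rutile: 25.13 pbw
  lithium carbonate: 33.78 pbw
Total batch = 291.1 pbw; LOI loss = 41.12 pbw; yield = 85.87%

Values along the way are shown rounded to four significant figures in the working. Each numeric step carries full float precision from first step to last. A single rounding yields each reported number; the derived quantities are recomputed at exact precision (the six compositions, yield, the totals, ignition loss, glass mass) from the batch weights on 250.0 pbw of glass, as given in either problem or answer.
Oxide mass targets, per 250.0 pbw enamel:
  BaO: 10.50% × 250.0 = 26.25 pbw
  ZrO2: 12.59% × 250.0 = 31.48 pbw
  TiO2: 9.948% × 250.0 = 24.87 pbw
  SiO2: 31.39% × 250.0 = 78.47 pbw
  Li2O: 5.510% × 250.0 = 13.78 pbw
  CaO: 30.06% × 250.0 = 75.15 pbw
Oxide-by-oxide audit using the reported weights, against the basis in use (target by target, the sums agree exact up to rounding of places):
  BaO: 33.97·0.7728 = 26.25 pbw (target 26.25 pbw)
  ZrO2: 46.95·0.6704 = 31.48 pbw (target 31.48 pbw)
  TiO2: 25.13·0.9898 = 24.87 pbw (target 24.87 pbw)
  SiO2: 46.95·0.3286 + 122.5·0.5147 = 78.48 pbw (target 78.47 pbw)
  Li2O: 33.78·0.4078 = 13.78 pbw (target 13.78 pbw)
  CaO: 28.80·0.5580 + 122.5·0.4823 = 75.15 pbw (target 75.15 pbw)
The glass-mass cross-check: total charge less LOI = 250.0 pbw (the targets, summed, come to 250.0 pbw; the stated basis being 250.0 pbw — a pure rounding effect).
Summing the batch: Σ batch = 291.1 pbw; ignition loss, Σ(batch × LOI) = 41.12 pbw; as yield: glass ÷ batch → 85.87%.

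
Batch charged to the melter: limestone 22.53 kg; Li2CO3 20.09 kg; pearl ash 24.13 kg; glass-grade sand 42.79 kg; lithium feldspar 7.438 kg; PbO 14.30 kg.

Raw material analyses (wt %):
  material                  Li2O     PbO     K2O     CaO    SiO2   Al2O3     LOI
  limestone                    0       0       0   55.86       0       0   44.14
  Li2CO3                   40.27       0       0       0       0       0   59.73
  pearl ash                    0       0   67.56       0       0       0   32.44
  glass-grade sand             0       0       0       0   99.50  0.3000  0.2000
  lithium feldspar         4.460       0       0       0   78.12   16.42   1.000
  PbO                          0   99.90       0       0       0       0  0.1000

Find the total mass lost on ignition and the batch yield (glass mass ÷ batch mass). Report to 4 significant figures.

LOI loss = 29.95 kg; glass = 101.3 kg; yield = 77.19%

Exact precision is held from first step to last; mid-chain values appear, with 4-significant-digit rounding, within the worked lines — each reported number receives exactly one rounding. The derived quantities, including the yield, totals, ignition loss, net glass mass, the six compositions, are carried from the batch weights at 101.3 kg of glass in full float precision, as quoted within either problem or answer.
Loss on ignition, line by line:
  limestone: 22.53 × 0.4414 = 9.945 kg
  Li2CO3: 20.09 × 0.5973 = 12.00 kg
  pearl ash: 24.13 × 0.3244 = 7.828 kg
  glass-grade sand: 42.79 × 0.002000 = 0.08558 kg
  lithium feldspar: 7.438 × 0.01000 = 0.07438 kg
  PbO: 14.30 × 0.001000 = 0.01430 kg
Total LOI = 29.95 kg
Glass = batch − LOI = 131.3 − 29.95 = 101.3 kg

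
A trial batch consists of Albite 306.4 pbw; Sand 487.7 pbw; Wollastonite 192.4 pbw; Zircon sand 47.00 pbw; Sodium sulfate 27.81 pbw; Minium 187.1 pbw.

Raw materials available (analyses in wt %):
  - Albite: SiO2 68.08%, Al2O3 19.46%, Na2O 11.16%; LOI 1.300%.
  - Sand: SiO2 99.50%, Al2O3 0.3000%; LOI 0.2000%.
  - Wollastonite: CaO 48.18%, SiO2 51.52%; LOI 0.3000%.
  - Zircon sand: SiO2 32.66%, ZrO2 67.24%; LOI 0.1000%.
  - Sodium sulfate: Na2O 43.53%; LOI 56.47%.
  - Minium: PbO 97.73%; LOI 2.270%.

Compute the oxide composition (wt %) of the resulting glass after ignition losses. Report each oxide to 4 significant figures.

All arithmetic maintains full float precision end to end; mid-chain values are shown rounded to four significant figures between the steps. A single rounding produces every reported figure — all derived quantities are computed in full float precision (yield, six oxide percentages, LOI, glass mass, totals) using the weight values per 1223 pbw of glass, as written in question or answer.
What the batch supplies per oxide:
  PbO: 187.1·0.9773 = 182.9 pbw
  CaO: 192.4·0.4818 = 92.70 pbw
  SiO2: 306.4·0.6808 + 487.7·0.9950 + 192.4·0.5152 + 47.00·0.3266 = 808.3 pbw
  Al2O3: 306.4·0.1946 + 487.7·0.003000 = 61.09 pbw
  ZrO2: 47.00·0.6724 = 31.60 pbw
  Na2O: 306.4·0.1116 + 27.81·0.4353 = 46.30 pbw
LOI: 306.4·0.01300 + 487.7·0.002000 + 192.4·0.003000 + 47.00·0.001000 + 27.81·0.5647 + 187.1·0.02270 = 25.53 pbw
The glass mass, total less LOI, = 1248 − 25.53 = 1223 pbw (the oxide masses sum to this)
each oxide over glass, ×100, is wt %

Glass mass = 1223 pbw (batch 1248 − LOI 25.53).
Composition: PbO 14.95%, CaO 7.580%, SiO2 66.10%, Al2O3 4.995%, ZrO2 2.584%, Na2O 3.786%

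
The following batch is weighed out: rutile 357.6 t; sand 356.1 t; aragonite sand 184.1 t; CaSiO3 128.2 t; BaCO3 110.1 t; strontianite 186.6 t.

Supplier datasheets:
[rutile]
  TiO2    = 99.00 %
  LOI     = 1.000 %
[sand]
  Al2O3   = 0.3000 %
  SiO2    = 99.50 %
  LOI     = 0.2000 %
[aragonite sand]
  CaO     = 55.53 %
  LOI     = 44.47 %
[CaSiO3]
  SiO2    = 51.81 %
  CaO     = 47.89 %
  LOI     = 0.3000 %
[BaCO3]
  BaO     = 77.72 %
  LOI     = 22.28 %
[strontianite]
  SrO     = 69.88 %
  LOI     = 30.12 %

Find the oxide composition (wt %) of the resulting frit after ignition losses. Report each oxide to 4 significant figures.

Exact precision is held from start to finish — working values are printed rounded to four significant digits across the worked steps. Exactly one rounding is applied to each reported figure; derived quantities (net glass mass, six oxide percentages, the totals, yield, LOI) are recomputed at full precision using the weight values at 1155 t of glass, exactly as printed in the question or the answer.
Per-oxide mass from batch:
  Al2O3: 356.1·0.003000 = 1.068 t
  SiO2: 356.1·0.9950 + 128.2·0.5181 = 420.7 t
  BaO: 110.1·0.7772 = 85.57 t
  TiO2: 357.6·0.9900 = 354.0 t
  CaO: 184.1·0.5553 + 128.2·0.4789 = 163.6 t
  SrO: 186.6·0.6988 = 130.4 t
LOI: 357.6·0.01000 + 356.1·0.002000 + 184.1·0.4447 + 128.2·0.003000 + 110.1·0.2228 + 186.6·0.3012 = 167.3 t
batch − LOI leaves glass = 1323 − 167.3 = 1155 t (consistent with Σ oxide mass)
wt % = 100 × oxide mass / glass mass

Glass mass = 1155 t (batch 1323 − LOI 167.3).
Composition: Al2O3 0.09246%, SiO2 36.41%, BaO 7.406%, TiO2 30.64%, CaO 14.16%, SrO 11.29%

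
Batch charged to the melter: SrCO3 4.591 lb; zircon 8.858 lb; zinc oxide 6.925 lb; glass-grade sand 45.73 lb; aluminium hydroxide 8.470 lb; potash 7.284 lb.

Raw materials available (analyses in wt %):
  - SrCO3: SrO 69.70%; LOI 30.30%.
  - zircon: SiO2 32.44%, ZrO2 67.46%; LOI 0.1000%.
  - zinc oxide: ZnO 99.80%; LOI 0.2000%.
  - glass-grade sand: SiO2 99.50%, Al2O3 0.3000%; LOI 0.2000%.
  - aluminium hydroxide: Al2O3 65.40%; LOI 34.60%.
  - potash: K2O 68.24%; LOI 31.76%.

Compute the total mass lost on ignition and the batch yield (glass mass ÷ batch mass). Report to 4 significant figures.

LOI loss = 6.749 lb; glass = 75.11 lb; yield = 91.75%

The intermediate values are shown (rounded to 4 significant digits) as written. The working math carries exact precision end to end. Each reported result takes a single rounding. Derived quantities (totals, ignition loss, glass mass, yield, the six compositions) are computed in full float precision using the weight values per 75.11 lb of glass, as set out in question or answer.
Per-material ignition loss:
  SrCO3: 4.591 × 0.3030 = 1.391 lb
  zircon: 8.858 × 0.001000 = 0.008858 lb
  zinc oxide: 6.925 × 0.002000 = 0.01385 lb
  glass-grade sand: 45.73 × 0.002000 = 0.09146 lb
  aluminium hydroxide: 8.470 × 0.3460 = 2.931 lb
  potash: 7.284 × 0.3176 = 2.313 lb
Total LOI = 6.749 lb
Glass = batch − LOI = 81.86 − 6.749 = 75.11 lb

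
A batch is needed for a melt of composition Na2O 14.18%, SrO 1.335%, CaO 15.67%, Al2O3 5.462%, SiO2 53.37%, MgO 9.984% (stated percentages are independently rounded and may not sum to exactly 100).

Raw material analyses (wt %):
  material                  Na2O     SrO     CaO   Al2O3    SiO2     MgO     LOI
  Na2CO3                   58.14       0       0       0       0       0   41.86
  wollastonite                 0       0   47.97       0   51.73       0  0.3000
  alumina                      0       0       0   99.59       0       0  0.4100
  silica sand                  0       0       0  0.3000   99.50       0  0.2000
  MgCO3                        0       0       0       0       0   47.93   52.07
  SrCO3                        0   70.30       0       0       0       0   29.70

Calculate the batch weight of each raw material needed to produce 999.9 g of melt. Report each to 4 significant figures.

Values along the way are displayed, rounded to 4 significant figures, at each printed step — exact precision is held at all times — every reported result includes exactly one rounding — all derived quantities, which include totals, LOI, net glass mass, yield, the six compositions, are carried in full float precision, as they appear in problem or answer, from the batch weights for 999.9 g of glass.
Per-oxide target masses for 999.9 g melt:
  Na2O: 14.18% × 999.9 = 141.8 g
  SrO: 1.335% × 999.9 = 13.35 g
  CaO: 15.67% × 999.9 = 156.7 g
  Al2O3: 5.462% × 999.9 = 54.61 g
  SiO2: 53.37% × 999.9 = 533.6 g
  MgO: 9.984% × 999.9 = 99.83 g
Mass-balance tally per oxide working from each reported weight, against the basis in use (sum by sum, the targets are met given rounding of the digits):
  Na2O: 243.9·0.5814 = 141.8 g (target 141.8 g)
  SrO: 18.99·0.7030 = 13.35 g (target 13.35 g)
  CaO: 326.6·0.4797 = 156.7 g (target 156.7 g)
  Al2O3: 53.74·0.9959 + 366.5·0.003000 = 54.62 g (target 54.61 g)
  SiO2: 326.6·0.5173 + 366.5·0.9950 = 533.6 g (target 533.6 g)
  MgO: 208.3·0.4793 = 99.84 g (target 99.83 g)
Glass-mass sanity pass: batch Σ − ignition loss = 999.9 g (the targets, summed, come to 999.9 g; versus the stated basis of 999.9 g — rounding explains the deltas).
Summing the batch: Σ batch = 1218 g; the LOI term Σ batch·LOI equals 218.1 g; yield = glass ÷ total batch = 82.09%.

Batch per 999.9 g melt:
  Na2CO3: 243.9 g
  wollastonite: 326.6 g
  alumina: 53.74 g
  silica sand: 366.5 g
  MgCO3: 208.3 g
  SrCO3: 18.99 g
Total batch = 1218 g; LOI loss = 218.1 g; yield = 82.09%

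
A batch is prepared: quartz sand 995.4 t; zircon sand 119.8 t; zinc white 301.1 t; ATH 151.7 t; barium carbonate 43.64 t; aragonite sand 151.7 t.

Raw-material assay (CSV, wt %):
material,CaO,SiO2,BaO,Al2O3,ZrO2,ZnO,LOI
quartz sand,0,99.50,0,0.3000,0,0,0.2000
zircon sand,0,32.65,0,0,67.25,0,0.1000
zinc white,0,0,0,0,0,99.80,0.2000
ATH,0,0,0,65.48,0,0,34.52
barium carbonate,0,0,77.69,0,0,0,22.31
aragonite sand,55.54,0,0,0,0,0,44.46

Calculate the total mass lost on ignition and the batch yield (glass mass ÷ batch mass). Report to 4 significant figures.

Working values are printed (rounded to four significant figures) in the printout — all internal work keeps full float precision end to end. Every reported number is rounded only once; the derived quantities (the yield, the totals, six oxide percentages, glass mass, ignition loss) are computed at exact precision using the weight values at 1631 t of glass, as written in the question or the answer.
Per-material ignition loss:
  quartz sand: 995.4 × 0.002000 = 1.991 t
  zircon sand: 119.8 × 0.001000 = 0.1198 t
  zinc white: 301.1 × 0.002000 = 0.6022 t
  ATH: 151.7 × 0.3452 = 52.37 t
  barium carbonate: 43.64 × 0.2231 = 9.736 t
  aragonite sand: 151.7 × 0.4446 = 67.45 t
Total LOI = 132.3 t
Glass = batch − LOI = 1763 − 132.3 = 1631 t

LOI loss = 132.3 t; glass = 1631 t; yield = 92.50%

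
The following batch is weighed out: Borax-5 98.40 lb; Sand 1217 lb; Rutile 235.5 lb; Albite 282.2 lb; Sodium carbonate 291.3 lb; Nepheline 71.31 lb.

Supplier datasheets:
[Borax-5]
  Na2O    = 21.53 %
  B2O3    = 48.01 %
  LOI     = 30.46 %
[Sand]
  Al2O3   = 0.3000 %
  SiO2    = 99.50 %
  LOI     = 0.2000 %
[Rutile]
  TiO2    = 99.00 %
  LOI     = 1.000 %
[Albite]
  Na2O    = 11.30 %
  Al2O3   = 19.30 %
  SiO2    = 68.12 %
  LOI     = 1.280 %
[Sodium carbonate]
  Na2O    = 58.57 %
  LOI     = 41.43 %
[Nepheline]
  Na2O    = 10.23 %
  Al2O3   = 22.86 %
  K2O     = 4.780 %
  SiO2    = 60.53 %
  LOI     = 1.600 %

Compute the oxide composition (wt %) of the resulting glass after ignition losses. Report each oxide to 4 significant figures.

Mid-chain values are printed rounded off to 4 significant digits on the page — the working math maintains exact precision in all steps; exactly one rounding is applied to each reported number. The derived quantities (the six compositions, net glass mass, ignition loss, totals, yield) are computed from the weighed amounts per 2036 lb of glass at exact precision, as set out in the problem or the answer.
Mass of each oxide from the mix:
  Na2O: 98.40·0.2153 + 282.2·0.1130 + 291.3·0.5857 + 71.31·0.1023 = 231.0 lb
  Al2O3: 1217·0.003000 + 282.2·0.1930 + 71.31·0.2286 = 74.42 lb
  K2O: 71.31·0.04780 = 3.409 lb
  B2O3: 98.40·0.4801 = 47.24 lb
  SiO2: 1217·0.9950 + 282.2·0.6812 + 71.31·0.6053 = 1446 lb
  TiO2: 235.5·0.9900 = 233.1 lb
LOI: 98.40·0.3046 + 1217·0.002000 + 235.5·0.01000 + 282.2·0.01280 + 291.3·0.4143 + 71.31·0.01600 = 160.2 lb
Glass mass = batch − LOI = 2196 − 160.2 = 2036 lb (= the summed oxide contributions)
each wt % is 100 × oxide ÷ glass

Glass mass = 2036 lb (batch 2196 − LOI 160.2).
Composition: Na2O 11.35%, Al2O3 3.656%, K2O 0.1675%, B2O3 2.321%, SiO2 71.05%, TiO2 11.45%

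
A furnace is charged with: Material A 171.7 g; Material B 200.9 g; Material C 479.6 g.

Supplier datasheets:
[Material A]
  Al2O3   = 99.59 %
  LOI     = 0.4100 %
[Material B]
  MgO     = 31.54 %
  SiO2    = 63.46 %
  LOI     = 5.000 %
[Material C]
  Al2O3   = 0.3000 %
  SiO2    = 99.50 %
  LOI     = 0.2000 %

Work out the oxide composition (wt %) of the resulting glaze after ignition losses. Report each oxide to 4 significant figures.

Glass mass = 840.5 g (batch 852.2 − LOI 11.71).
Composition: MgO 7.539%, Al2O3 20.52%, SiO2 71.95%

The working math maintains full float precision from first step to last — intermediates are displayed, rounded to 4 significant figures, alongside each step. Every reported result includes exactly one rounding; the derived quantities are rebuilt in exact precision (LOI, the three compositions, net glass mass, the totals, yield) from the batch weights on 840.5 g of glass, as given in either problem or answer.
Per-oxide mass from batch:
  MgO: 200.9·0.3154 = 63.36 g
  Al2O3: 171.7·0.9959 + 479.6·0.003000 = 172.4 g
  SiO2: 200.9·0.6346 + 479.6·0.9950 = 604.7 g
LOI: 171.7·0.004100 + 200.9·0.05000 + 479.6·0.002000 = 11.71 g
Glass = total batch minus LOI = 852.2 − 11.71 = 840.5 g (consistent with Σ oxide mass)
each wt % is 100 × oxide ÷ glass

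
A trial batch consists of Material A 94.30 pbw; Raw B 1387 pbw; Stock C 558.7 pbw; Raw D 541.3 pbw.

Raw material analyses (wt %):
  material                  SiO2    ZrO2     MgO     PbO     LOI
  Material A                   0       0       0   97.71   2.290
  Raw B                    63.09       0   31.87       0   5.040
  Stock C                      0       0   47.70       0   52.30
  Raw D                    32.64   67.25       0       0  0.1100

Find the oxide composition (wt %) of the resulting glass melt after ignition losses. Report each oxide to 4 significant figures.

Glass mass = 2216 pbw (batch 2581 − LOI 364.9).
Composition: SiO2 47.45%, ZrO2 16.42%, MgO 31.97%, PbO 4.157%

In-progress results are displayed (rounded to 4 significant figures) in the working — all arithmetic holds exact precision at each step; every reported result takes just one rounding — the derived quantities (the yield, totals, ignition loss, net glass mass, the four compositions) are re-derived in exact precision using the weight values at 2216 pbw of glass as they appear in problem or answer.
Mass of each oxide from the mix:
  SiO2: 1387·0.6309 + 541.3·0.3264 = 1052 pbw
  ZrO2: 541.3·0.6725 = 364.0 pbw
  MgO: 1387·0.3187 + 558.7·0.4770 = 708.5 pbw
  PbO: 94.30·0.9771 = 92.14 pbw
LOI: 94.30·0.02290 + 1387·0.05040 + 558.7·0.5230 + 541.3·0.001100 = 364.9 pbw
Resulting glass, batch − LOI: 2581 − 364.9 = 2216 pbw (the oxide masses sum to this)
percent by weight: oxide/glass ×100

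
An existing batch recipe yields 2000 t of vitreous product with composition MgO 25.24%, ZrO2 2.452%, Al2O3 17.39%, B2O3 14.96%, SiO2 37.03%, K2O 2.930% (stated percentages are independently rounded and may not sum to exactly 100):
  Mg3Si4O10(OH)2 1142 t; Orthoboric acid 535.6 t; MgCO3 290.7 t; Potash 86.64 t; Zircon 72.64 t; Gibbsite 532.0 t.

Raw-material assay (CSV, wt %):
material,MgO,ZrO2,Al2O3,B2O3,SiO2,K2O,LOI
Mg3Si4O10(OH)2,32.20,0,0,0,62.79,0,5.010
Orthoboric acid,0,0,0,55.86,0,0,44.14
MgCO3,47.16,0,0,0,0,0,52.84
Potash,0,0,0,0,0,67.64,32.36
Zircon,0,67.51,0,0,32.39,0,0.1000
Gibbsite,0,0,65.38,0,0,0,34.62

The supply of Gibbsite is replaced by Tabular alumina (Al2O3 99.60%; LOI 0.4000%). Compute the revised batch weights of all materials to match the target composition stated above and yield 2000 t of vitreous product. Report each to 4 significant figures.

Each numeric step runs at full precision through the solve. Working values are shown, with 4-significant-digit rounding, within the worked lines — exactly one rounding is applied to every reported figure; derived quantities, including totals, LOI, net glass mass, the six compositions, yield, are recomputed using the weight values per 2000 t of glass in exact precision as quoted within problem or answer.
Oxide-by-oxide targets in 2000 t vitreous product:
  MgO: 25.24% × 2000 = 504.8 t
  ZrO2: 2.452% × 2000 = 49.04 t
  Al2O3: 17.39% × 2000 = 347.8 t
  B2O3: 14.96% × 2000 = 299.2 t
  SiO2: 37.03% × 2000 = 740.6 t
  K2O: 2.930% × 2000 = 58.60 t
Oxide-by-oxide audit given the weights on record, versus the basis set out (target by target, the sums agree modulo rounding of the values):
  MgO: 1142·0.3220 + 290.7·0.4716 = 504.8 t (target 504.8 t)
  ZrO2: 72.64·0.6751 = 49.04 t (target 49.04 t)
  Al2O3: 349.2·0.9960 = 347.8 t (target 347.8 t)
  B2O3: 535.6·0.5586 = 299.2 t (target 299.2 t)
  SiO2: 1142·0.6279 + 72.64·0.3239 = 740.6 t (target 740.6 t)
  K2O: 86.64·0.6764 = 58.60 t (target 58.60 t)
Glass-mass sanity pass: total batch − LOI = 2000 t (the targets, summed, come to 2000 t; against the stated basis, 2000 t — deltas are rounding alone).
Adding the batch up: Σ batch = 2477 t; LOI removed, Σ of batch·LOI: 476.7 t; glass ÷ batch gives a yield of 80.75%.

Revised batch per 2000 t vitreous product:
  Mg3Si4O10(OH)2: 1142 t
  Orthoboric acid: 535.6 t
  MgCO3: 290.7 t
  Potash: 86.64 t
  Zircon: 72.64 t
  Tabular alumina: 349.2 t
Total batch = 2477 t; LOI loss = 476.7 t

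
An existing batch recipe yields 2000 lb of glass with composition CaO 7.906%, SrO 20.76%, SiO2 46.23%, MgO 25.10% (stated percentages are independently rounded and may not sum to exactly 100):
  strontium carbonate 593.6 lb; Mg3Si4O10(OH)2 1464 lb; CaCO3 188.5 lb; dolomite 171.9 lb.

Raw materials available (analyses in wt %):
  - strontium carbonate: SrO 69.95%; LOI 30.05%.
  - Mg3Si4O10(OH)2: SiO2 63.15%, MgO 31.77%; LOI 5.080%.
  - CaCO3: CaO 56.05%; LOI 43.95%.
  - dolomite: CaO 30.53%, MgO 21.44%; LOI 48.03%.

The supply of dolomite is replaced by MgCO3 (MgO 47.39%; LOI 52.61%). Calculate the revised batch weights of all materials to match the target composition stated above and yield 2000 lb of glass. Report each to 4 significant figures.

Values along the way are displayed with 4-significant-figure rounding alongside each step; every computation holds full precision in every operation. A single rounding completes every reported number. All derived quantities, including LOI, glass mass, the totals, the yield, the four compositions, are re-derived from the batch weights for 2000 lb of glass at full precision precisely as stated by either problem or answer.
Target masses of each oxide per 2000 lb glass:
  CaO: 7.906% × 2000 = 158.1 lb
  SrO: 20.76% × 2000 = 415.2 lb
  SiO2: 46.23% × 2000 = 924.6 lb
  MgO: 25.10% × 2000 = 502.0 lb
Mass-balance tally per oxide given the weights on record, relative to the basis at hand (each sum matches its target mass within answer rounding):
  CaO: 282.1·0.5605 = 158.1 lb (target 158.1 lb)
  SrO: 593.6·0.6995 = 415.2 lb (target 415.2 lb)
  SiO2: 1464·0.6315 = 924.5 lb (target 924.6 lb)
  MgO: 1464·0.3177 + 77.75·0.4739 = 502.0 lb (target 502.0 lb)
Consistency of the glass mass: Σ batch − LOI loss = 2000 lb (the Σ of target masses is 2000 lb; the stated basis being 2000 lb — deltas are rounding alone).
Batch total: Σ batch = 2417 lb; Σ batch·LOI gives LOI loss = 417.6 lb; the yield ratio, glass ÷ batch: 82.72%.

Revised batch per 2000 lb glass:
  strontium carbonate: 593.6 lb
  Mg3Si4O10(OH)2: 1464 lb
  CaCO3: 282.1 lb
  MgCO3: 77.75 lb
Total batch = 2417 lb; LOI loss = 417.6 lb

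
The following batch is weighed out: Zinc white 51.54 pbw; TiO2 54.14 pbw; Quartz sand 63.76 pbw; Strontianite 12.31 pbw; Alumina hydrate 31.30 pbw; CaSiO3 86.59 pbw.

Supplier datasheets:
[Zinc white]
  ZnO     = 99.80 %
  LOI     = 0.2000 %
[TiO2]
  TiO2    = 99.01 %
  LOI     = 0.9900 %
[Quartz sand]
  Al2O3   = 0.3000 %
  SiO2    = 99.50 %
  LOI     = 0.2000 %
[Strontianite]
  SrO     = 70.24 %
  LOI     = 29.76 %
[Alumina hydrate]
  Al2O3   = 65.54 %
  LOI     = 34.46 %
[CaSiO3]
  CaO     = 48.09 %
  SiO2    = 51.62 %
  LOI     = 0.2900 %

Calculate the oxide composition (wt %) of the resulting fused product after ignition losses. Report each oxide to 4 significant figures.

The whole derivation maintains full precision in all steps; the intermediate values appear with 4-significant-digit rounding on the page — each reported figure takes exactly one rounding — derived quantities are computed in full float precision (six oxide percentages, the totals, LOI, net glass mass, the yield) from the batch weights for 284.2 pbw of glass as they appear in question or answer.
Oxide-by-oxide delivered mass:
  Al2O3: 63.76·0.003000 + 31.30·0.6554 = 20.71 pbw
  ZnO: 51.54·0.9980 = 51.44 pbw
  SrO: 12.31·0.7024 = 8.647 pbw
  CaO: 86.59·0.4809 = 41.64 pbw
  SiO2: 63.76·0.9950 + 86.59·0.5162 = 108.1 pbw
  TiO2: 54.14·0.9901 = 53.60 pbw
LOI: 51.54·0.002000 + 54.14·0.009900 + 63.76·0.002000 + 12.31·0.2976 + 31.30·0.3446 + 86.59·0.002900 = 15.47 pbw
Glass = total batch minus LOI = 299.6 − 15.47 = 284.2 pbw (= the summed oxide contributions)
oxide / glass × 100 gives the wt %

Glass mass = 284.2 pbw (batch 299.6 − LOI 15.47).
Composition: Al2O3 7.286%, ZnO 18.10%, SrO 3.043%, CaO 14.65%, SiO2 38.05%, TiO2 18.86%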